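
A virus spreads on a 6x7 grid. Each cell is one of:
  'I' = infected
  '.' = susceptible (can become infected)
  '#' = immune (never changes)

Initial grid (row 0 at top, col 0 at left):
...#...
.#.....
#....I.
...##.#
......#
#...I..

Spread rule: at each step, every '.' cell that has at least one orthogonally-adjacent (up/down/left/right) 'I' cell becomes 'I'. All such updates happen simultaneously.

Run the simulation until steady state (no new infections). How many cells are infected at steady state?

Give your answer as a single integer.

Answer: 34

Derivation:
Step 0 (initial): 2 infected
Step 1: +7 new -> 9 infected
Step 2: +8 new -> 17 infected
Step 3: +6 new -> 23 infected
Step 4: +4 new -> 27 infected
Step 5: +3 new -> 30 infected
Step 6: +2 new -> 32 infected
Step 7: +1 new -> 33 infected
Step 8: +1 new -> 34 infected
Step 9: +0 new -> 34 infected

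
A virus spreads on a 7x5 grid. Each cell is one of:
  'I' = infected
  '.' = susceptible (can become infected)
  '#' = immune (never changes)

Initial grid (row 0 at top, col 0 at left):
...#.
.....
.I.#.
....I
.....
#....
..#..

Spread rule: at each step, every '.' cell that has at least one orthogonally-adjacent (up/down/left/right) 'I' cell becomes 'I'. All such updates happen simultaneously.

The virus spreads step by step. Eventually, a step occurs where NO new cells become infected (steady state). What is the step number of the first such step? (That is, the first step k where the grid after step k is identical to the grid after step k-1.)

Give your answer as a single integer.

Step 0 (initial): 2 infected
Step 1: +7 new -> 9 infected
Step 2: +9 new -> 18 infected
Step 3: +9 new -> 27 infected
Step 4: +3 new -> 30 infected
Step 5: +1 new -> 31 infected
Step 6: +0 new -> 31 infected

Answer: 6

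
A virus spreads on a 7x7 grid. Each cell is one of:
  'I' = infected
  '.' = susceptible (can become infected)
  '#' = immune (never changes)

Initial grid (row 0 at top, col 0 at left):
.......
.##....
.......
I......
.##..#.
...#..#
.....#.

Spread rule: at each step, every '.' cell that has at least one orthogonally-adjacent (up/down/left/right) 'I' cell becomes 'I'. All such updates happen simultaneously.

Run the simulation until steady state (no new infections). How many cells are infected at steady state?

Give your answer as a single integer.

Step 0 (initial): 1 infected
Step 1: +3 new -> 4 infected
Step 2: +4 new -> 8 infected
Step 3: +5 new -> 13 infected
Step 4: +6 new -> 19 infected
Step 5: +6 new -> 25 infected
Step 6: +6 new -> 31 infected
Step 7: +6 new -> 37 infected
Step 8: +2 new -> 39 infected
Step 9: +1 new -> 40 infected
Step 10: +0 new -> 40 infected

Answer: 40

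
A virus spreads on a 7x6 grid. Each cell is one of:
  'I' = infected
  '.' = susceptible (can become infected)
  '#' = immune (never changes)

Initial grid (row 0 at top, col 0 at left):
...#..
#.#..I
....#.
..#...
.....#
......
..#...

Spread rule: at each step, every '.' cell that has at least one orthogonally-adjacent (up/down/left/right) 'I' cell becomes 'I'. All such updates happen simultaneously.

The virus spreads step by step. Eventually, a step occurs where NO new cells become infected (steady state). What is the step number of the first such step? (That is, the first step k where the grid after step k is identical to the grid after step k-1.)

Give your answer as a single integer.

Answer: 11

Derivation:
Step 0 (initial): 1 infected
Step 1: +3 new -> 4 infected
Step 2: +3 new -> 7 infected
Step 3: +2 new -> 9 infected
Step 4: +3 new -> 12 infected
Step 5: +3 new -> 15 infected
Step 6: +7 new -> 22 infected
Step 7: +6 new -> 28 infected
Step 8: +4 new -> 32 infected
Step 9: +2 new -> 34 infected
Step 10: +1 new -> 35 infected
Step 11: +0 new -> 35 infected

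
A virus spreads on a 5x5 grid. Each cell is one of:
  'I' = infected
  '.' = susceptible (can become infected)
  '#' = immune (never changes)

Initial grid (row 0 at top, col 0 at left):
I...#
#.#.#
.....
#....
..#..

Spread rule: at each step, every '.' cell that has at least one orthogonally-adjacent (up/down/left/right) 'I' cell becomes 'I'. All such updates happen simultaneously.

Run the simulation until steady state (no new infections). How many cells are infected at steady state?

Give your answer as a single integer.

Answer: 19

Derivation:
Step 0 (initial): 1 infected
Step 1: +1 new -> 2 infected
Step 2: +2 new -> 4 infected
Step 3: +2 new -> 6 infected
Step 4: +4 new -> 10 infected
Step 5: +3 new -> 13 infected
Step 6: +3 new -> 16 infected
Step 7: +2 new -> 18 infected
Step 8: +1 new -> 19 infected
Step 9: +0 new -> 19 infected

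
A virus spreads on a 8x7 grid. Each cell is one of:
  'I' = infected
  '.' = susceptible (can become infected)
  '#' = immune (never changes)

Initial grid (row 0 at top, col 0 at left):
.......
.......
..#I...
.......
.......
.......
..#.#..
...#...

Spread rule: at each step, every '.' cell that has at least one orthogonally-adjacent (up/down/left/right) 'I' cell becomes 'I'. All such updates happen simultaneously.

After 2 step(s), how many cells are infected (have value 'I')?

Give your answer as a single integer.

Step 0 (initial): 1 infected
Step 1: +3 new -> 4 infected
Step 2: +7 new -> 11 infected

Answer: 11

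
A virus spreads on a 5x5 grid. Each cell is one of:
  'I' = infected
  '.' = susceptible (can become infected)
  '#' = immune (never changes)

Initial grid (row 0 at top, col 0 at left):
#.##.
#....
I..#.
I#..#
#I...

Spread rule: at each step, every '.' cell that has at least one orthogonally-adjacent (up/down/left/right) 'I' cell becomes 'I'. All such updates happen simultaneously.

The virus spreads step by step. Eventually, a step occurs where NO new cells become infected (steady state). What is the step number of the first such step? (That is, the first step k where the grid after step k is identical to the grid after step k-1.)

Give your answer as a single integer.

Answer: 7

Derivation:
Step 0 (initial): 3 infected
Step 1: +2 new -> 5 infected
Step 2: +4 new -> 9 infected
Step 3: +4 new -> 13 infected
Step 4: +1 new -> 14 infected
Step 5: +1 new -> 15 infected
Step 6: +2 new -> 17 infected
Step 7: +0 new -> 17 infected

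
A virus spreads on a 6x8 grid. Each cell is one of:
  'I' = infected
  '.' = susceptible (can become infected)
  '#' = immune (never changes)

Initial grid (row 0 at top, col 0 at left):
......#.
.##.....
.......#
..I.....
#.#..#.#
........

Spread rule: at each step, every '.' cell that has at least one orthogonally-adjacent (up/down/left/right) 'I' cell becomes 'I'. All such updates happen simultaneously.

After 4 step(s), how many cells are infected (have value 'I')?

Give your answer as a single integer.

Answer: 25

Derivation:
Step 0 (initial): 1 infected
Step 1: +3 new -> 4 infected
Step 2: +6 new -> 10 infected
Step 3: +7 new -> 17 infected
Step 4: +8 new -> 25 infected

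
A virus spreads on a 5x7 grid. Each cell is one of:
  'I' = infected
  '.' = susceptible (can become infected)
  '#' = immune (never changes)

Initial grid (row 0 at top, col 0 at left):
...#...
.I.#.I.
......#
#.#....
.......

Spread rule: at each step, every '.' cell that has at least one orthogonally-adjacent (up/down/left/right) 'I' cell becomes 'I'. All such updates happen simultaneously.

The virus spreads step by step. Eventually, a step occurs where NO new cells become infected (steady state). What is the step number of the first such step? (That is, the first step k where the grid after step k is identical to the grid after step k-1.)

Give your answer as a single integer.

Step 0 (initial): 2 infected
Step 1: +8 new -> 10 infected
Step 2: +9 new -> 19 infected
Step 3: +5 new -> 24 infected
Step 4: +5 new -> 29 infected
Step 5: +1 new -> 30 infected
Step 6: +0 new -> 30 infected

Answer: 6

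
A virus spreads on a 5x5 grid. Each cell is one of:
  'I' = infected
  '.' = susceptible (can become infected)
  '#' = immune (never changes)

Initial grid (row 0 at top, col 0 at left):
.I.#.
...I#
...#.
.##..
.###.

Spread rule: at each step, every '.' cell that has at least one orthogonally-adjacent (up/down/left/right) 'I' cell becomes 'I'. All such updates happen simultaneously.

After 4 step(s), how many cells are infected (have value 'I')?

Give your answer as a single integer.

Step 0 (initial): 2 infected
Step 1: +4 new -> 6 infected
Step 2: +3 new -> 9 infected
Step 3: +1 new -> 10 infected
Step 4: +1 new -> 11 infected

Answer: 11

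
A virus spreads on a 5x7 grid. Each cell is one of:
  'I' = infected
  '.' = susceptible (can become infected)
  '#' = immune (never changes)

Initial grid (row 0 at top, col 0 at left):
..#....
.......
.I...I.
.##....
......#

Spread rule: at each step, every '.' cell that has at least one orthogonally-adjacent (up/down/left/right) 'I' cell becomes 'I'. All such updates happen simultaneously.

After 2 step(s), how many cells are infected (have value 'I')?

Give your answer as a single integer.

Step 0 (initial): 2 infected
Step 1: +7 new -> 9 infected
Step 2: +11 new -> 20 infected

Answer: 20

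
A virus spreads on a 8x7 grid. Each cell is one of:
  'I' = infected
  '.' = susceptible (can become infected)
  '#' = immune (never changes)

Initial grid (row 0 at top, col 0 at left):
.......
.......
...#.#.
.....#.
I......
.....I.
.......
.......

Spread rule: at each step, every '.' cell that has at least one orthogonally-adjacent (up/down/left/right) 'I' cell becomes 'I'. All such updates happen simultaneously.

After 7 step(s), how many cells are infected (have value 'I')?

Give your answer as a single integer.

Step 0 (initial): 2 infected
Step 1: +7 new -> 9 infected
Step 2: +11 new -> 20 infected
Step 3: +12 new -> 32 infected
Step 4: +9 new -> 41 infected
Step 5: +5 new -> 46 infected
Step 6: +5 new -> 51 infected
Step 7: +2 new -> 53 infected

Answer: 53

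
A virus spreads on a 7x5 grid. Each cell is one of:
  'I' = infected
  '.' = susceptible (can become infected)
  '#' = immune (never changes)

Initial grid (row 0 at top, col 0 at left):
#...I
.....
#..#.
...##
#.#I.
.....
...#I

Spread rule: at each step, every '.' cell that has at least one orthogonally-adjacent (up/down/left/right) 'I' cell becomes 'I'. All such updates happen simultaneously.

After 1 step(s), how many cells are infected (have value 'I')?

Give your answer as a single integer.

Answer: 8

Derivation:
Step 0 (initial): 3 infected
Step 1: +5 new -> 8 infected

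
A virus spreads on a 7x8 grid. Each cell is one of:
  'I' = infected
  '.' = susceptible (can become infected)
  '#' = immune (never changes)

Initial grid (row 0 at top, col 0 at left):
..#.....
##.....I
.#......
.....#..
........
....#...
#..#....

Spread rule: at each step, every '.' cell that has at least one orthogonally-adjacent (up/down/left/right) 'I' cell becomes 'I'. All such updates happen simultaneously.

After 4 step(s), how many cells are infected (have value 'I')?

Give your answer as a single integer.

Step 0 (initial): 1 infected
Step 1: +3 new -> 4 infected
Step 2: +4 new -> 8 infected
Step 3: +5 new -> 13 infected
Step 4: +5 new -> 18 infected

Answer: 18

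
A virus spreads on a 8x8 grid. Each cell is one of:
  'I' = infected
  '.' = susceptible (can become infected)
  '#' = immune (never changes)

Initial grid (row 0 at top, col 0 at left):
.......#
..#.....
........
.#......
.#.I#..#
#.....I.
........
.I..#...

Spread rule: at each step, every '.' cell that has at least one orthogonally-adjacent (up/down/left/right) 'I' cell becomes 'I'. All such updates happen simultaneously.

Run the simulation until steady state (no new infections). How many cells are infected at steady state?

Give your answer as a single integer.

Step 0 (initial): 3 infected
Step 1: +10 new -> 13 infected
Step 2: +15 new -> 28 infected
Step 3: +9 new -> 37 infected
Step 4: +6 new -> 43 infected
Step 5: +7 new -> 50 infected
Step 6: +4 new -> 54 infected
Step 7: +2 new -> 56 infected
Step 8: +0 new -> 56 infected

Answer: 56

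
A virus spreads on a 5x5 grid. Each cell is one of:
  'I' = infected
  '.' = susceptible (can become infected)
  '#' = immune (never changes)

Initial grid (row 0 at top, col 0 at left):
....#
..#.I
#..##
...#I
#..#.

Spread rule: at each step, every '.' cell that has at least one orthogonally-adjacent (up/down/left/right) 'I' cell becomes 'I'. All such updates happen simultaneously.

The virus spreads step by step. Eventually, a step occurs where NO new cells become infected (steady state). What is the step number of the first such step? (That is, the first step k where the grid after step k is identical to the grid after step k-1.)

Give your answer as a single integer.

Step 0 (initial): 2 infected
Step 1: +2 new -> 4 infected
Step 2: +1 new -> 5 infected
Step 3: +1 new -> 6 infected
Step 4: +1 new -> 7 infected
Step 5: +2 new -> 9 infected
Step 6: +2 new -> 11 infected
Step 7: +2 new -> 13 infected
Step 8: +3 new -> 16 infected
Step 9: +1 new -> 17 infected
Step 10: +0 new -> 17 infected

Answer: 10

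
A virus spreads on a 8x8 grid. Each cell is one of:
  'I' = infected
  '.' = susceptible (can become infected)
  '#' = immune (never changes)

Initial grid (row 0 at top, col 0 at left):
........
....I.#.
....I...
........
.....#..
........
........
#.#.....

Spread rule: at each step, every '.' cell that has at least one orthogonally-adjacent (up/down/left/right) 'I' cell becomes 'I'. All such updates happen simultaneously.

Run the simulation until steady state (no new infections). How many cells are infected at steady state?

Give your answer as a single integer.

Step 0 (initial): 2 infected
Step 1: +6 new -> 8 infected
Step 2: +8 new -> 16 infected
Step 3: +9 new -> 25 infected
Step 4: +12 new -> 37 infected
Step 5: +9 new -> 46 infected
Step 6: +7 new -> 53 infected
Step 7: +4 new -> 57 infected
Step 8: +3 new -> 60 infected
Step 9: +0 new -> 60 infected

Answer: 60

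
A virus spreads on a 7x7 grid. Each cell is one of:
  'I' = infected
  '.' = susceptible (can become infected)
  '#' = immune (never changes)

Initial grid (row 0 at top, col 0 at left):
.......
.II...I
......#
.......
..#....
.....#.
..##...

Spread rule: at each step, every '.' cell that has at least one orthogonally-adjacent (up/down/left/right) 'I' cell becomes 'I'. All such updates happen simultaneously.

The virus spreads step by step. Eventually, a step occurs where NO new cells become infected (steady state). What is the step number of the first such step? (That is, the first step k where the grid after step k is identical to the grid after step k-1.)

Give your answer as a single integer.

Answer: 9

Derivation:
Step 0 (initial): 3 infected
Step 1: +8 new -> 11 infected
Step 2: +9 new -> 20 infected
Step 3: +6 new -> 26 infected
Step 4: +6 new -> 32 infected
Step 5: +6 new -> 38 infected
Step 6: +3 new -> 41 infected
Step 7: +2 new -> 43 infected
Step 8: +1 new -> 44 infected
Step 9: +0 new -> 44 infected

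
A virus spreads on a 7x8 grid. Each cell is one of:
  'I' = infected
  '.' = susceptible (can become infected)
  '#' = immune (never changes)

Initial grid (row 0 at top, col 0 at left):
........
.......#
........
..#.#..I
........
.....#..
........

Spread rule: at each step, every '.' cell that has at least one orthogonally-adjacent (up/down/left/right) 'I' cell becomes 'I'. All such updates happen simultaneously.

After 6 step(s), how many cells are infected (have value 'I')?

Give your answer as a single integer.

Answer: 32

Derivation:
Step 0 (initial): 1 infected
Step 1: +3 new -> 4 infected
Step 2: +4 new -> 8 infected
Step 3: +5 new -> 13 infected
Step 4: +5 new -> 18 infected
Step 5: +7 new -> 25 infected
Step 6: +7 new -> 32 infected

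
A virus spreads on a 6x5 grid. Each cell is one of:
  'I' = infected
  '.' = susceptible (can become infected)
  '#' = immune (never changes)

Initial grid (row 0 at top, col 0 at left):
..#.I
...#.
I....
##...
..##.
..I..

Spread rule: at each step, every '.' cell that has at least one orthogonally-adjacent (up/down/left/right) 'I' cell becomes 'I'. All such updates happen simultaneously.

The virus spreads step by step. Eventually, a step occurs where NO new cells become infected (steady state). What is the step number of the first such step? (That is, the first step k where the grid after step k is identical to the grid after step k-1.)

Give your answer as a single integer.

Step 0 (initial): 3 infected
Step 1: +6 new -> 9 infected
Step 2: +7 new -> 16 infected
Step 3: +7 new -> 23 infected
Step 4: +1 new -> 24 infected
Step 5: +0 new -> 24 infected

Answer: 5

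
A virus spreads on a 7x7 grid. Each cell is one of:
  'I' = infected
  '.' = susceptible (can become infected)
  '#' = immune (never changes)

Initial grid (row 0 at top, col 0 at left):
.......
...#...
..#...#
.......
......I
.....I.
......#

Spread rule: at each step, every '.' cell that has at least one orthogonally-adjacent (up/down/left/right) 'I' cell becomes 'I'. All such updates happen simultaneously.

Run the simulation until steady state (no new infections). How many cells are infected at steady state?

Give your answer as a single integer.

Step 0 (initial): 2 infected
Step 1: +5 new -> 7 infected
Step 2: +4 new -> 11 infected
Step 3: +5 new -> 16 infected
Step 4: +6 new -> 22 infected
Step 5: +8 new -> 30 infected
Step 6: +5 new -> 35 infected
Step 7: +3 new -> 38 infected
Step 8: +3 new -> 41 infected
Step 9: +3 new -> 44 infected
Step 10: +1 new -> 45 infected
Step 11: +0 new -> 45 infected

Answer: 45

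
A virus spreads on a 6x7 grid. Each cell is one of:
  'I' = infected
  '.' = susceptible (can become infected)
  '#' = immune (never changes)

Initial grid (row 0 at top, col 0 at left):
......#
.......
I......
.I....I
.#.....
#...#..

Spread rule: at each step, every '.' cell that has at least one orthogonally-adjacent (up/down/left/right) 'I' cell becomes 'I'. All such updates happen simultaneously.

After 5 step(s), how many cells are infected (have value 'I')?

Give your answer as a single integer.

Answer: 38

Derivation:
Step 0 (initial): 3 infected
Step 1: +7 new -> 10 infected
Step 2: +11 new -> 21 infected
Step 3: +9 new -> 30 infected
Step 4: +6 new -> 36 infected
Step 5: +2 new -> 38 infected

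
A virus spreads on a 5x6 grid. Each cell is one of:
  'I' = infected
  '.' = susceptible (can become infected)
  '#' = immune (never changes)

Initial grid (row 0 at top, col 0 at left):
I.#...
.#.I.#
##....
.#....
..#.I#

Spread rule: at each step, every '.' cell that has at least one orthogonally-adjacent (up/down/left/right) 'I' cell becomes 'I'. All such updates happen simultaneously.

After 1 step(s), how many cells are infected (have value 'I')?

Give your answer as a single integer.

Answer: 11

Derivation:
Step 0 (initial): 3 infected
Step 1: +8 new -> 11 infected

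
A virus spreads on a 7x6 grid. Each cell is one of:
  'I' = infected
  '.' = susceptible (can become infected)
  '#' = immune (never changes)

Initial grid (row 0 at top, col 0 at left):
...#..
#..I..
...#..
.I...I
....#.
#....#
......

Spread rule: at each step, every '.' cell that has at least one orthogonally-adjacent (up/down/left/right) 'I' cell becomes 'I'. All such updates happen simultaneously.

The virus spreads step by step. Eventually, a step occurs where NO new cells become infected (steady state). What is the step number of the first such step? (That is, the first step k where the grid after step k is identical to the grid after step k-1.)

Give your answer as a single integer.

Step 0 (initial): 3 infected
Step 1: +9 new -> 12 infected
Step 2: +11 new -> 23 infected
Step 3: +5 new -> 28 infected
Step 4: +4 new -> 32 infected
Step 5: +2 new -> 34 infected
Step 6: +1 new -> 35 infected
Step 7: +1 new -> 36 infected
Step 8: +0 new -> 36 infected

Answer: 8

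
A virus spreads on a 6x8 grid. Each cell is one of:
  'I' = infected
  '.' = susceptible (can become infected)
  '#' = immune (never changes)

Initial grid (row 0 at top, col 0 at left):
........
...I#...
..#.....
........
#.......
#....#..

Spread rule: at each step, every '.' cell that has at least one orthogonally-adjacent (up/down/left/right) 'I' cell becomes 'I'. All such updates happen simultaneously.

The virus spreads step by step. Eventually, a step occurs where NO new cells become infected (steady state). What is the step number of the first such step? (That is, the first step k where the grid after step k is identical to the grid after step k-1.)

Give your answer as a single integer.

Answer: 9

Derivation:
Step 0 (initial): 1 infected
Step 1: +3 new -> 4 infected
Step 2: +5 new -> 9 infected
Step 3: +8 new -> 17 infected
Step 4: +10 new -> 27 infected
Step 5: +9 new -> 36 infected
Step 6: +4 new -> 40 infected
Step 7: +2 new -> 42 infected
Step 8: +1 new -> 43 infected
Step 9: +0 new -> 43 infected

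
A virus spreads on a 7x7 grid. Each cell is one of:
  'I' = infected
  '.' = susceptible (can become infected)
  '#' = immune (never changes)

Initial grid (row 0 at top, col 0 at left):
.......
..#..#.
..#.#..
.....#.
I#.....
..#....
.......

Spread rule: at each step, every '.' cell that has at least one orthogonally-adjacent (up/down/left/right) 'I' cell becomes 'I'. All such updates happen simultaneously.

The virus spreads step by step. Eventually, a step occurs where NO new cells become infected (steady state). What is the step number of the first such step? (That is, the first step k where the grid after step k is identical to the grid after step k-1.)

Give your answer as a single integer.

Step 0 (initial): 1 infected
Step 1: +2 new -> 3 infected
Step 2: +4 new -> 7 infected
Step 3: +4 new -> 11 infected
Step 4: +5 new -> 16 infected
Step 5: +5 new -> 21 infected
Step 6: +5 new -> 26 infected
Step 7: +5 new -> 31 infected
Step 8: +4 new -> 35 infected
Step 9: +3 new -> 38 infected
Step 10: +2 new -> 40 infected
Step 11: +2 new -> 42 infected
Step 12: +0 new -> 42 infected

Answer: 12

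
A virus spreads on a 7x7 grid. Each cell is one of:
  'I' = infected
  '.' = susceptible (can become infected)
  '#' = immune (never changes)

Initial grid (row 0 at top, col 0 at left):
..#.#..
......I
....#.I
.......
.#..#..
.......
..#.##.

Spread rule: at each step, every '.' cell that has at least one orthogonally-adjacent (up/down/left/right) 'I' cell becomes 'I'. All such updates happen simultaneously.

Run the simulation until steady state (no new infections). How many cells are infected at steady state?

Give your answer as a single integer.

Step 0 (initial): 2 infected
Step 1: +4 new -> 6 infected
Step 2: +4 new -> 10 infected
Step 3: +4 new -> 14 infected
Step 4: +6 new -> 20 infected
Step 5: +5 new -> 25 infected
Step 6: +6 new -> 31 infected
Step 7: +5 new -> 36 infected
Step 8: +2 new -> 38 infected
Step 9: +2 new -> 40 infected
Step 10: +1 new -> 41 infected
Step 11: +0 new -> 41 infected

Answer: 41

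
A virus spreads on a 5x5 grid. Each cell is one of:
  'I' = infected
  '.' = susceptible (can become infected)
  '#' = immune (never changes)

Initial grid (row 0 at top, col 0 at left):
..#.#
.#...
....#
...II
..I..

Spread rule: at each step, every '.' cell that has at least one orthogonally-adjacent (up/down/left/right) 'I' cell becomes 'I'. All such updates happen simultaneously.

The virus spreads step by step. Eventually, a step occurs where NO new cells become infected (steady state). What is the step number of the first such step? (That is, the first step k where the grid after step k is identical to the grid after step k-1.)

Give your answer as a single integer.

Answer: 8

Derivation:
Step 0 (initial): 3 infected
Step 1: +5 new -> 8 infected
Step 2: +4 new -> 12 infected
Step 3: +5 new -> 17 infected
Step 4: +1 new -> 18 infected
Step 5: +1 new -> 19 infected
Step 6: +1 new -> 20 infected
Step 7: +1 new -> 21 infected
Step 8: +0 new -> 21 infected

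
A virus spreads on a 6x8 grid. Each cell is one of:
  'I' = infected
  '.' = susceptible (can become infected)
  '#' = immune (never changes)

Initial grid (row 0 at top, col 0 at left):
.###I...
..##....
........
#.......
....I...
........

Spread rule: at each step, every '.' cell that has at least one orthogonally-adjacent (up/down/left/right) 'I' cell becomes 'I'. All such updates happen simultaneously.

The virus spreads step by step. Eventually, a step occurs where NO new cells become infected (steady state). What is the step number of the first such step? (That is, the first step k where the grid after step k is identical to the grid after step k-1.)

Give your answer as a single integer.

Step 0 (initial): 2 infected
Step 1: +6 new -> 8 infected
Step 2: +9 new -> 17 infected
Step 3: +10 new -> 27 infected
Step 4: +8 new -> 35 infected
Step 5: +3 new -> 38 infected
Step 6: +2 new -> 40 infected
Step 7: +1 new -> 41 infected
Step 8: +1 new -> 42 infected
Step 9: +0 new -> 42 infected

Answer: 9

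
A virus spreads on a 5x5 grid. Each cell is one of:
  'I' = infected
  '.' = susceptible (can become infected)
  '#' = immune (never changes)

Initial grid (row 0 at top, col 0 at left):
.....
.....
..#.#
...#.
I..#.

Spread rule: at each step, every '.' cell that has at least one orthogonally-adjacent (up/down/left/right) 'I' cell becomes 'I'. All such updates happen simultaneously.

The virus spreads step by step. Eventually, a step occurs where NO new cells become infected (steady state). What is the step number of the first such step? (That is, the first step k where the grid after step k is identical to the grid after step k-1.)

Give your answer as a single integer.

Step 0 (initial): 1 infected
Step 1: +2 new -> 3 infected
Step 2: +3 new -> 6 infected
Step 3: +3 new -> 9 infected
Step 4: +2 new -> 11 infected
Step 5: +2 new -> 13 infected
Step 6: +2 new -> 15 infected
Step 7: +3 new -> 18 infected
Step 8: +1 new -> 19 infected
Step 9: +0 new -> 19 infected

Answer: 9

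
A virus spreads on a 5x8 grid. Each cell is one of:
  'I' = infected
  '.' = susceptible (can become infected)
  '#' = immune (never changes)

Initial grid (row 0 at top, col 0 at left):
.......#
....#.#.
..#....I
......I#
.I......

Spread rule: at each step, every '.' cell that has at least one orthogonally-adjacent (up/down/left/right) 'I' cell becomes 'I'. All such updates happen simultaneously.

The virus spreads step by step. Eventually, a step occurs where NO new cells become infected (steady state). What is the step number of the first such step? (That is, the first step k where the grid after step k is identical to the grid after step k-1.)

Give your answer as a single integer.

Answer: 7

Derivation:
Step 0 (initial): 3 infected
Step 1: +7 new -> 10 infected
Step 2: +8 new -> 18 infected
Step 3: +6 new -> 24 infected
Step 4: +5 new -> 29 infected
Step 5: +5 new -> 34 infected
Step 6: +1 new -> 35 infected
Step 7: +0 new -> 35 infected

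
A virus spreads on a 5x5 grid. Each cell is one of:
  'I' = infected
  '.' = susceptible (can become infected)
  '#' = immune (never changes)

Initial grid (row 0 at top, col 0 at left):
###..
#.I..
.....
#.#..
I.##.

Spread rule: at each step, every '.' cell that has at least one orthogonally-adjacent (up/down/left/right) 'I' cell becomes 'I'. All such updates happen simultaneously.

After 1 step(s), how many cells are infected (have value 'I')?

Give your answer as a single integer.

Step 0 (initial): 2 infected
Step 1: +4 new -> 6 infected

Answer: 6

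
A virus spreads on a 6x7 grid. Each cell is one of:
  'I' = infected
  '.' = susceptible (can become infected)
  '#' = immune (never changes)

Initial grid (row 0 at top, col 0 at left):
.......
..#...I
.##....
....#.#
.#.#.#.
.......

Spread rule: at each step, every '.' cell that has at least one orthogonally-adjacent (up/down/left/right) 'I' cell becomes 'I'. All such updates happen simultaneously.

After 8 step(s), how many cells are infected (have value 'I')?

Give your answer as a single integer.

Step 0 (initial): 1 infected
Step 1: +3 new -> 4 infected
Step 2: +3 new -> 7 infected
Step 3: +4 new -> 11 infected
Step 4: +2 new -> 13 infected
Step 5: +2 new -> 15 infected
Step 6: +2 new -> 17 infected
Step 7: +4 new -> 21 infected
Step 8: +3 new -> 24 infected

Answer: 24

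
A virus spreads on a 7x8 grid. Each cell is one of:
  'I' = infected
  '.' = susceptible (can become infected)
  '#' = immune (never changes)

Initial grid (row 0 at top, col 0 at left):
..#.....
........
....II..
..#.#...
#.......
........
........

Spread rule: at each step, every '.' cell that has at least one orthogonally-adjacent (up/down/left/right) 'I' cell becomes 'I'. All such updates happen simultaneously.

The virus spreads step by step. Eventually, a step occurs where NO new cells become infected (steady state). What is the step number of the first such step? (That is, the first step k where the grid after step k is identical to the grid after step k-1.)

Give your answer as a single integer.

Step 0 (initial): 2 infected
Step 1: +5 new -> 7 infected
Step 2: +9 new -> 16 infected
Step 3: +10 new -> 26 infected
Step 4: +10 new -> 36 infected
Step 5: +9 new -> 45 infected
Step 6: +4 new -> 49 infected
Step 7: +2 new -> 51 infected
Step 8: +1 new -> 52 infected
Step 9: +0 new -> 52 infected

Answer: 9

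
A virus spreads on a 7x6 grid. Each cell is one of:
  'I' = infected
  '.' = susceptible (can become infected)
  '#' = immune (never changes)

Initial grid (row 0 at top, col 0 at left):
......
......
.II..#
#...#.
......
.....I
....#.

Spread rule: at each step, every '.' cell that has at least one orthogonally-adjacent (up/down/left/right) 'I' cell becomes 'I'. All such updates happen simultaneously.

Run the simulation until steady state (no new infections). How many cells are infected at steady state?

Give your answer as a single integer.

Step 0 (initial): 3 infected
Step 1: +9 new -> 12 infected
Step 2: +11 new -> 23 infected
Step 3: +8 new -> 31 infected
Step 4: +5 new -> 36 infected
Step 5: +2 new -> 38 infected
Step 6: +0 new -> 38 infected

Answer: 38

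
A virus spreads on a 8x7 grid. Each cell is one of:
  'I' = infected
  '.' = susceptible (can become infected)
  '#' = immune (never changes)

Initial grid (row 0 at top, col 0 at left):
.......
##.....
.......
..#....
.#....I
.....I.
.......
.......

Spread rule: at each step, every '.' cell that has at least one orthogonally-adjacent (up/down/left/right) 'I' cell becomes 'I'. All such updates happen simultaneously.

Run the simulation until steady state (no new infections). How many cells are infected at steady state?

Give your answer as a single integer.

Answer: 52

Derivation:
Step 0 (initial): 2 infected
Step 1: +5 new -> 7 infected
Step 2: +7 new -> 14 infected
Step 3: +8 new -> 22 infected
Step 4: +8 new -> 30 infected
Step 5: +6 new -> 36 infected
Step 6: +6 new -> 42 infected
Step 7: +5 new -> 47 infected
Step 8: +3 new -> 50 infected
Step 9: +1 new -> 51 infected
Step 10: +1 new -> 52 infected
Step 11: +0 new -> 52 infected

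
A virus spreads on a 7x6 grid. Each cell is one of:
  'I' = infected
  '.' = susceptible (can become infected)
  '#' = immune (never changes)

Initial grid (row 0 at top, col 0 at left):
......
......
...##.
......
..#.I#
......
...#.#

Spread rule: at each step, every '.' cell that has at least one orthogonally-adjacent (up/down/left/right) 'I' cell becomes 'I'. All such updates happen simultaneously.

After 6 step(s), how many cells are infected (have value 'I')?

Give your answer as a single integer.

Answer: 32

Derivation:
Step 0 (initial): 1 infected
Step 1: +3 new -> 4 infected
Step 2: +5 new -> 9 infected
Step 3: +3 new -> 12 infected
Step 4: +5 new -> 17 infected
Step 5: +8 new -> 25 infected
Step 6: +7 new -> 32 infected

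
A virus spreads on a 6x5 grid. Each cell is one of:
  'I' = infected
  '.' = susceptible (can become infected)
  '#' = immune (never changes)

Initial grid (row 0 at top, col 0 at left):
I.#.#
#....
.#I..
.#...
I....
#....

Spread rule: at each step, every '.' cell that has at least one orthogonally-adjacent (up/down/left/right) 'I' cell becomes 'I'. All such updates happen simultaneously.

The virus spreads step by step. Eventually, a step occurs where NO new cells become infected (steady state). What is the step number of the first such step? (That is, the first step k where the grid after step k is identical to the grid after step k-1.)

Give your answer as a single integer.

Step 0 (initial): 3 infected
Step 1: +6 new -> 9 infected
Step 2: +7 new -> 16 infected
Step 3: +5 new -> 21 infected
Step 4: +2 new -> 23 infected
Step 5: +1 new -> 24 infected
Step 6: +0 new -> 24 infected

Answer: 6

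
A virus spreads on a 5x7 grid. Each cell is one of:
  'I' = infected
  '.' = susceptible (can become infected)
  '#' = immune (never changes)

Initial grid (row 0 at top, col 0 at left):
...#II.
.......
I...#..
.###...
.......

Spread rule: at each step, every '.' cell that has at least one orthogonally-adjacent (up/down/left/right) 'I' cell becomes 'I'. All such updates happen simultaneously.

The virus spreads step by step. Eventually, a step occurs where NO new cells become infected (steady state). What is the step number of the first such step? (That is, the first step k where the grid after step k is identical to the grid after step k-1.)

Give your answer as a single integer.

Step 0 (initial): 3 infected
Step 1: +6 new -> 9 infected
Step 2: +7 new -> 16 infected
Step 3: +6 new -> 22 infected
Step 4: +5 new -> 27 infected
Step 5: +3 new -> 30 infected
Step 6: +0 new -> 30 infected

Answer: 6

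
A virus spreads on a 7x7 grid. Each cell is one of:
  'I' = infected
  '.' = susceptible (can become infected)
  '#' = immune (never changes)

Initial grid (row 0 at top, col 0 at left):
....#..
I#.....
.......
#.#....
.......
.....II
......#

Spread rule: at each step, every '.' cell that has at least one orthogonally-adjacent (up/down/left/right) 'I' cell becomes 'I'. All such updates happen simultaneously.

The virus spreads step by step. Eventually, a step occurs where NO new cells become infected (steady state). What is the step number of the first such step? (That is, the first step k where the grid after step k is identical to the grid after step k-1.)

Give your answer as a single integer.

Step 0 (initial): 3 infected
Step 1: +6 new -> 9 infected
Step 2: +7 new -> 16 infected
Step 3: +9 new -> 25 infected
Step 4: +11 new -> 36 infected
Step 5: +7 new -> 43 infected
Step 6: +1 new -> 44 infected
Step 7: +0 new -> 44 infected

Answer: 7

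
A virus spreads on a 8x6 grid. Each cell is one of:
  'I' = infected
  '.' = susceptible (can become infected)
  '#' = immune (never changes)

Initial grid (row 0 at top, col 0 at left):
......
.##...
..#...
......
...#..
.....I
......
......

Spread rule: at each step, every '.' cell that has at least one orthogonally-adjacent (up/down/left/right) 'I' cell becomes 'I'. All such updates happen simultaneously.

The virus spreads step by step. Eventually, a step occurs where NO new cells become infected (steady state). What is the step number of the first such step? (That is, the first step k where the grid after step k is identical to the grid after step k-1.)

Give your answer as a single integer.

Step 0 (initial): 1 infected
Step 1: +3 new -> 4 infected
Step 2: +5 new -> 9 infected
Step 3: +5 new -> 14 infected
Step 4: +7 new -> 21 infected
Step 5: +8 new -> 29 infected
Step 6: +6 new -> 35 infected
Step 7: +4 new -> 39 infected
Step 8: +2 new -> 41 infected
Step 9: +2 new -> 43 infected
Step 10: +1 new -> 44 infected
Step 11: +0 new -> 44 infected

Answer: 11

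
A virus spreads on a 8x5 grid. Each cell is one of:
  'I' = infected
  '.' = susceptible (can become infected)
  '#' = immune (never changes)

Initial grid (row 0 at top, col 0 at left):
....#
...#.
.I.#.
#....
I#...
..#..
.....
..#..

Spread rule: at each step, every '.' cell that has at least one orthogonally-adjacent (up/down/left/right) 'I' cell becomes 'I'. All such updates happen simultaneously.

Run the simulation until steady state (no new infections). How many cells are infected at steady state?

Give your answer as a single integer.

Answer: 33

Derivation:
Step 0 (initial): 2 infected
Step 1: +5 new -> 7 infected
Step 2: +6 new -> 13 infected
Step 3: +6 new -> 19 infected
Step 4: +5 new -> 24 infected
Step 5: +4 new -> 28 infected
Step 6: +4 new -> 32 infected
Step 7: +1 new -> 33 infected
Step 8: +0 new -> 33 infected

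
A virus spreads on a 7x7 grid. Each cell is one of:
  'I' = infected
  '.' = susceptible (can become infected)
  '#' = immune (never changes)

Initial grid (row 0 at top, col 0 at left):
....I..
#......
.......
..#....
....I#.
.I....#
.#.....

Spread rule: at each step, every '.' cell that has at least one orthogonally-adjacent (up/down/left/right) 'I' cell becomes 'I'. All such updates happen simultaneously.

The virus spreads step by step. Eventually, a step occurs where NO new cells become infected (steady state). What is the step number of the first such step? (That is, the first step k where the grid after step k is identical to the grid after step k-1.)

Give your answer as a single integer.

Step 0 (initial): 3 infected
Step 1: +9 new -> 12 infected
Step 2: +15 new -> 27 infected
Step 3: +10 new -> 37 infected
Step 4: +7 new -> 44 infected
Step 5: +0 new -> 44 infected

Answer: 5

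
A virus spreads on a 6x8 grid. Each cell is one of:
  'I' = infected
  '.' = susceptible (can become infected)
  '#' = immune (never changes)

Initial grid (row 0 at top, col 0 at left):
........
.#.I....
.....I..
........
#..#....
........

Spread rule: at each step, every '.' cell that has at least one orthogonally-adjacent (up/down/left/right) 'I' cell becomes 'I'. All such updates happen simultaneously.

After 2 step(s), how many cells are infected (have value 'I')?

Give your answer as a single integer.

Answer: 20

Derivation:
Step 0 (initial): 2 infected
Step 1: +8 new -> 10 infected
Step 2: +10 new -> 20 infected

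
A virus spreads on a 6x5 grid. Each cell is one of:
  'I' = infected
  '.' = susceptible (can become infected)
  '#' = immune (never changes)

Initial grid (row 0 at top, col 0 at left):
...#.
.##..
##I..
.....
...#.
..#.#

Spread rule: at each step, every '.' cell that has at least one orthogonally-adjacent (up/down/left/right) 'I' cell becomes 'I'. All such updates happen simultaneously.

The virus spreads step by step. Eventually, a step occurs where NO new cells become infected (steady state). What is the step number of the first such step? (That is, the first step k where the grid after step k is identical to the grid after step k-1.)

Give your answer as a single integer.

Answer: 6

Derivation:
Step 0 (initial): 1 infected
Step 1: +2 new -> 3 infected
Step 2: +5 new -> 8 infected
Step 3: +4 new -> 12 infected
Step 4: +4 new -> 16 infected
Step 5: +1 new -> 17 infected
Step 6: +0 new -> 17 infected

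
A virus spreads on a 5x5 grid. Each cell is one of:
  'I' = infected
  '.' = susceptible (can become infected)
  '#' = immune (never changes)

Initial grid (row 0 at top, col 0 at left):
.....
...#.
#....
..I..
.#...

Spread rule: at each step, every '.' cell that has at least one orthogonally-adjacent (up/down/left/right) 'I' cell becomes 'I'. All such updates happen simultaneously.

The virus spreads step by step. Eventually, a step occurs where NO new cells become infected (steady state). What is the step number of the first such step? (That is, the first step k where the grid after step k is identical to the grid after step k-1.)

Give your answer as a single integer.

Answer: 6

Derivation:
Step 0 (initial): 1 infected
Step 1: +4 new -> 5 infected
Step 2: +6 new -> 11 infected
Step 3: +5 new -> 16 infected
Step 4: +4 new -> 20 infected
Step 5: +2 new -> 22 infected
Step 6: +0 new -> 22 infected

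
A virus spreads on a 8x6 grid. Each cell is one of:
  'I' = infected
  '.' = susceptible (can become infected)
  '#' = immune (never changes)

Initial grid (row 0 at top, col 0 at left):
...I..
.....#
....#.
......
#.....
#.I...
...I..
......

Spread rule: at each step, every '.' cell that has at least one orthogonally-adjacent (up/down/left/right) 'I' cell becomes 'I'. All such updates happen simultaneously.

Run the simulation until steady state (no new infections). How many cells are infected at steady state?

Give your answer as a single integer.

Step 0 (initial): 3 infected
Step 1: +9 new -> 12 infected
Step 2: +13 new -> 25 infected
Step 3: +10 new -> 35 infected
Step 4: +6 new -> 41 infected
Step 5: +2 new -> 43 infected
Step 6: +1 new -> 44 infected
Step 7: +0 new -> 44 infected

Answer: 44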